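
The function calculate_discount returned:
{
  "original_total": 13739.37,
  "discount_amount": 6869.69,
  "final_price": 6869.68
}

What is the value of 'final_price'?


6869.68


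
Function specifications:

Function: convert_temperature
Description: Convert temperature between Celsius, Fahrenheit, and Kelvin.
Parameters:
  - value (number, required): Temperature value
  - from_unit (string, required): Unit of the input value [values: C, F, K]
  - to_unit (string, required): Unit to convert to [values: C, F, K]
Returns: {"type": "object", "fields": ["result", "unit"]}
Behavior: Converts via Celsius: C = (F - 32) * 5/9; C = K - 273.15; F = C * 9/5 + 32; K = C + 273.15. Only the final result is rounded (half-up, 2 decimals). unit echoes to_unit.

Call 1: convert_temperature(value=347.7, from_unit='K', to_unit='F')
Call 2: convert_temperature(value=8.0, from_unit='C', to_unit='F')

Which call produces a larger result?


Call 1:
  To C: 347.7 - 273.15 = 74.55
  To F: 74.55 * 9/5 + 32 = 166.19
  Round to 2 decimals: 166.19
  -> 166.19 F
Call 2:
  Input already in C: 8
  To F: 8 * 9/5 + 32 = 46.4
  Round to 2 decimals: 46.4
  -> 46.4 F
Call 1 (166.19 F)


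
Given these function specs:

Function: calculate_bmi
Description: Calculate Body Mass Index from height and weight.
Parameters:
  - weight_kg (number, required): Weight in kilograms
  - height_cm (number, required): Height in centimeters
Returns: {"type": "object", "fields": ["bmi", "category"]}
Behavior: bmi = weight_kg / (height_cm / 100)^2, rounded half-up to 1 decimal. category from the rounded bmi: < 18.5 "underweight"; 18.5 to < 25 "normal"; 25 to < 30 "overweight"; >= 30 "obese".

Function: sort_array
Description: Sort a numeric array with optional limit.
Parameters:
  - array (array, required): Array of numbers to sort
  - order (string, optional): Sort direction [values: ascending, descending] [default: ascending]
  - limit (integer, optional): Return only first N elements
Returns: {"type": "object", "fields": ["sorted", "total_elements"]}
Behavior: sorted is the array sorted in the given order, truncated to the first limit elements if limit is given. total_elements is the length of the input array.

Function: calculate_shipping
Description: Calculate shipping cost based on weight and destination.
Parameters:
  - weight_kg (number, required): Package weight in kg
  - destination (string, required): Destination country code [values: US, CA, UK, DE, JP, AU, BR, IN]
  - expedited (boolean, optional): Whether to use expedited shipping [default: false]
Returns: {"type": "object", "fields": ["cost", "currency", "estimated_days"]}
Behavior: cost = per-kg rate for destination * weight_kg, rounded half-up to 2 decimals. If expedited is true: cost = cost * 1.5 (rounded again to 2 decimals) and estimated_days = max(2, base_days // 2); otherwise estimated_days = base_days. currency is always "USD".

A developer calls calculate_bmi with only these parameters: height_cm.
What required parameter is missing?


Required parameters: weight_kg, height_cm
Provided: height_cm
Missing: weight_kg
weight_kg


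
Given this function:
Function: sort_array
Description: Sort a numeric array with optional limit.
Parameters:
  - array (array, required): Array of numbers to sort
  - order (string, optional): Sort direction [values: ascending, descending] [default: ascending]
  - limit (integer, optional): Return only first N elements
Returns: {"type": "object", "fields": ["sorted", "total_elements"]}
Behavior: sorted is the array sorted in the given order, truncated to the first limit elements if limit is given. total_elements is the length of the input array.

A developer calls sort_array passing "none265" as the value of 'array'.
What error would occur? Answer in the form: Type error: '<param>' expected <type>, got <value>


Spec: 'array' is declared as array; "none265" is a string.
Type error: 'array' expected array, got "none265"


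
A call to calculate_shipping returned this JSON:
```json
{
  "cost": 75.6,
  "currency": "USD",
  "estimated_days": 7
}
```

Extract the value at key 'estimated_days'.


7


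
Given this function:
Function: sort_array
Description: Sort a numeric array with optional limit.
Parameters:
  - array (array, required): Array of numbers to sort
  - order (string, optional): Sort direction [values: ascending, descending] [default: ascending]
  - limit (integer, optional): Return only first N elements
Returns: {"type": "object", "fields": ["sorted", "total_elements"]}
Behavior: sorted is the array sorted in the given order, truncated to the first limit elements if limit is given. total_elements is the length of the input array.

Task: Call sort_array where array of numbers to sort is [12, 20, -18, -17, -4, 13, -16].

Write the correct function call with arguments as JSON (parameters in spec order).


Mapping each described value to its parameter name:
  'Array of numbers to sort' -> array = [12, 20, -18, -17, -4, 13, -16]
sort_array({"array": [12, 20, -18, -17, -4, 13, -16]})


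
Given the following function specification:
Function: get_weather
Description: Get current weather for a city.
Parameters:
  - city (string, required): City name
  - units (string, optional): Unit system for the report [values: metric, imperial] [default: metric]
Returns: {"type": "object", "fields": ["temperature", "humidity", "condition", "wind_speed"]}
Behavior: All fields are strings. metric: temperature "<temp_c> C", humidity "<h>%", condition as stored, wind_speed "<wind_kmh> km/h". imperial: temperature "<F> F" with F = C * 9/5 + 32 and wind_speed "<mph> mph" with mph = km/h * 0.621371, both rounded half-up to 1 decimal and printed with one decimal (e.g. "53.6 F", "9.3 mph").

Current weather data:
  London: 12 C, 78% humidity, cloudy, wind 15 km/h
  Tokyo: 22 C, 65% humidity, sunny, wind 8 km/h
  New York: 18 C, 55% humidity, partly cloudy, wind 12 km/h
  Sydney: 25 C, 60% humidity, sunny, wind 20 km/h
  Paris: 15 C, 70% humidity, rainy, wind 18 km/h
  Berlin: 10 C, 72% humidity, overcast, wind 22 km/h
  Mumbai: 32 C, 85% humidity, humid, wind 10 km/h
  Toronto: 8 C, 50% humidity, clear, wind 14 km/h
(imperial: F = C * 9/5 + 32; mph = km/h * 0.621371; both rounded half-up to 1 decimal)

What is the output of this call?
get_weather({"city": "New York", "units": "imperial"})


New York record: 18 C, 55%, partly cloudy, 12 km/h
imperial: temperature = 18 * 9/5 + 32 = 64.4 -> 64.4 F
imperial: wind_speed = 12 * 0.621371 = 7.456452 -> 7.5 mph
Output:
{"temperature": "64.4 F", "humidity": "55%", "condition": "partly cloudy", "wind_speed": "7.5 mph"}


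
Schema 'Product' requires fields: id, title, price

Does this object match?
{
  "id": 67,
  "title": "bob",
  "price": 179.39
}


Checking required fields... All present.
Valid - all required fields present


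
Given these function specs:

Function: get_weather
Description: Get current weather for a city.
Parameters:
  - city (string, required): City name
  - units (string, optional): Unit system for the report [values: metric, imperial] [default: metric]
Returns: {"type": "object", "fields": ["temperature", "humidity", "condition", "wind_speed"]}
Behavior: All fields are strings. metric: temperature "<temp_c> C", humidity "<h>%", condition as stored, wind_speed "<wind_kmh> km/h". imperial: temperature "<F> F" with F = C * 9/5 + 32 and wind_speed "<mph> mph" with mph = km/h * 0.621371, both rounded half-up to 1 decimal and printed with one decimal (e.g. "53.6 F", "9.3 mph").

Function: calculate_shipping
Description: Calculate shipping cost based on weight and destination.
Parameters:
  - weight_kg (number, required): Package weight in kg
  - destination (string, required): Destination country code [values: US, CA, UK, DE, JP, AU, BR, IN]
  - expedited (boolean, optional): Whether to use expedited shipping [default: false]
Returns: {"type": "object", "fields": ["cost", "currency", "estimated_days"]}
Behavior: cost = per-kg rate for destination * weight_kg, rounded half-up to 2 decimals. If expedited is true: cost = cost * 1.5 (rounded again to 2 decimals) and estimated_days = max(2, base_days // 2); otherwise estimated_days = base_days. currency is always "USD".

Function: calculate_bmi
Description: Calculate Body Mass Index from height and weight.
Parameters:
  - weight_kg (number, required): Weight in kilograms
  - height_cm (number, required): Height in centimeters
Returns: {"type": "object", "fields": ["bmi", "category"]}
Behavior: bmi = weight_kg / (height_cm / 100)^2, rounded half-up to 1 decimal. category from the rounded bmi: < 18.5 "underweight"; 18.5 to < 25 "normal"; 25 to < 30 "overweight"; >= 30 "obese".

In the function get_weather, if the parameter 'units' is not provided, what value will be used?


The get_weather spec declares:
  - units (string, optional): Unit system for the report [values: metric, imperial] [default: metric]
Default:
metric


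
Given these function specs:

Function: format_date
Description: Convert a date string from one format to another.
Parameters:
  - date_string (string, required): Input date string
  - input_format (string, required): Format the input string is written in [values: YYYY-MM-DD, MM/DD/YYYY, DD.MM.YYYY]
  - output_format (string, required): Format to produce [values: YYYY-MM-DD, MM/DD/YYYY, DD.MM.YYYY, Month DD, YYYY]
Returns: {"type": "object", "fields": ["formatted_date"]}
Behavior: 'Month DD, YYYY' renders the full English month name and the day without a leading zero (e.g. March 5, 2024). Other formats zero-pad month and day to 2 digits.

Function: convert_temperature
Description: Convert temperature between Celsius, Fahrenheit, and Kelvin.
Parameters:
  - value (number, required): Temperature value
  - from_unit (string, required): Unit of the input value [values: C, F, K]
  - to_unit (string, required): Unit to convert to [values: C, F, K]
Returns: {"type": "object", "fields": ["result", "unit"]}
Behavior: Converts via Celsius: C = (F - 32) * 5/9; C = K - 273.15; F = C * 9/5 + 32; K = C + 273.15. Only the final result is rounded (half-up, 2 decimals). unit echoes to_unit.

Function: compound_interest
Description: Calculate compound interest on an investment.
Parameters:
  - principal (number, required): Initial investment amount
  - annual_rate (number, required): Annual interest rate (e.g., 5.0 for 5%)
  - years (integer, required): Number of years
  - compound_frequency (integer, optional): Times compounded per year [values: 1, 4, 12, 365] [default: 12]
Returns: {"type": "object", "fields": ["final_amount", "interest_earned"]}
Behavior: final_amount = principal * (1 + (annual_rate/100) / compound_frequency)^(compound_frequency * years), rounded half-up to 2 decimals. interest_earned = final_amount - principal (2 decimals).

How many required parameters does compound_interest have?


Parameters of compound_interest: principal (required), annual_rate (required), years (required), compound_frequency (optional)
Required count:
3


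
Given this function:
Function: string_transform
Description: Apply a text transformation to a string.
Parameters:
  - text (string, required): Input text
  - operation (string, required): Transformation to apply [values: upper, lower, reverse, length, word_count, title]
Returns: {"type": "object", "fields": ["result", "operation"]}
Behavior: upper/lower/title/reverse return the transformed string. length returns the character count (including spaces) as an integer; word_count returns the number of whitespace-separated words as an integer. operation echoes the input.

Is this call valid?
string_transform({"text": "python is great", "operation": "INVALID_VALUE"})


Checking parameter values...
Parameter 'operation' has value 'INVALID_VALUE' not in allowed: upper, lower, reverse, length, word_count, title
Invalid - 'operation' must be one of upper, lower, reverse, length, word_count, title


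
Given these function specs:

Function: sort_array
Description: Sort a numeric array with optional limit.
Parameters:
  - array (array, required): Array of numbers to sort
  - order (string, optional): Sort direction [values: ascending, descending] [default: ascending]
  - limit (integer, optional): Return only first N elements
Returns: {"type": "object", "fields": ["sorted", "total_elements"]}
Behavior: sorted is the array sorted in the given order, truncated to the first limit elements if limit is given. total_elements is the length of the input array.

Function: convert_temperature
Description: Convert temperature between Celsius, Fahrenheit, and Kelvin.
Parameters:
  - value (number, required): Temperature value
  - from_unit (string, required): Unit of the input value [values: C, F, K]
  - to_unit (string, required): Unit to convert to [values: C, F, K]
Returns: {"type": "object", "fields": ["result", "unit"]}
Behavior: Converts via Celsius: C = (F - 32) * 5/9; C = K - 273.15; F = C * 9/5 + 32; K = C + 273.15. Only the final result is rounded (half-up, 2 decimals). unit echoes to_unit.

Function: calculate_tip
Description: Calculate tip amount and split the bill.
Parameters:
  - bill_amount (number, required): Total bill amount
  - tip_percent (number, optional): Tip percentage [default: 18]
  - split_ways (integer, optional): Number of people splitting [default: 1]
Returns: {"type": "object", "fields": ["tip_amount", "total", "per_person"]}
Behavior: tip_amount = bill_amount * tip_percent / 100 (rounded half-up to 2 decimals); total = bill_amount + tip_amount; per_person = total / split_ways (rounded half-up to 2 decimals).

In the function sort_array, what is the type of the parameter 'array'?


The sort_array spec declares:
  - array (array, required): Array of numbers to sort
Type:
array


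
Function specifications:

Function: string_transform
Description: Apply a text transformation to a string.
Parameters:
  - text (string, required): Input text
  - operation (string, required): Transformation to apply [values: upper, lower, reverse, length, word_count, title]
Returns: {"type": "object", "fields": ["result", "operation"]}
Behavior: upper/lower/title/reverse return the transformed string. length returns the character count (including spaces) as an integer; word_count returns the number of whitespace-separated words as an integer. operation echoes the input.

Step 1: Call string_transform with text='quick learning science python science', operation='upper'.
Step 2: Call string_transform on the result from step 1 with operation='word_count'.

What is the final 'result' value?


Step 1: string_transform(text='quick learning science python science', operation='upper')
  -> result = 'QUICK LEARNING SCIENCE PYTHON SCIENCE'
Step 2: string_transform(text='QUICK LEARNING SCIENCE PYTHON SCIENCE', operation='word_count')
  words: QUICK, LEARNING, SCIENCE, PYTHON, SCIENCE -> 5
  -> result = 5
5


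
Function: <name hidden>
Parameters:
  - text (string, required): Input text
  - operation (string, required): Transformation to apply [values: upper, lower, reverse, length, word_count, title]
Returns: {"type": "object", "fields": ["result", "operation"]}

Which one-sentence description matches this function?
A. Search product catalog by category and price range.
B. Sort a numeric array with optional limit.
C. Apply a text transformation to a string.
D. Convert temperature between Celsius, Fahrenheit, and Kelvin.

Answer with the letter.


Parameters text, operation and return ["result", "operation"] fit: Apply a text transformation to a string.
C


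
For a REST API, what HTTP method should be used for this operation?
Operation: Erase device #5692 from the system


GET = read, POST = create, PUT = update/replace, DELETE = remove
This operation is a removal.
DELETE


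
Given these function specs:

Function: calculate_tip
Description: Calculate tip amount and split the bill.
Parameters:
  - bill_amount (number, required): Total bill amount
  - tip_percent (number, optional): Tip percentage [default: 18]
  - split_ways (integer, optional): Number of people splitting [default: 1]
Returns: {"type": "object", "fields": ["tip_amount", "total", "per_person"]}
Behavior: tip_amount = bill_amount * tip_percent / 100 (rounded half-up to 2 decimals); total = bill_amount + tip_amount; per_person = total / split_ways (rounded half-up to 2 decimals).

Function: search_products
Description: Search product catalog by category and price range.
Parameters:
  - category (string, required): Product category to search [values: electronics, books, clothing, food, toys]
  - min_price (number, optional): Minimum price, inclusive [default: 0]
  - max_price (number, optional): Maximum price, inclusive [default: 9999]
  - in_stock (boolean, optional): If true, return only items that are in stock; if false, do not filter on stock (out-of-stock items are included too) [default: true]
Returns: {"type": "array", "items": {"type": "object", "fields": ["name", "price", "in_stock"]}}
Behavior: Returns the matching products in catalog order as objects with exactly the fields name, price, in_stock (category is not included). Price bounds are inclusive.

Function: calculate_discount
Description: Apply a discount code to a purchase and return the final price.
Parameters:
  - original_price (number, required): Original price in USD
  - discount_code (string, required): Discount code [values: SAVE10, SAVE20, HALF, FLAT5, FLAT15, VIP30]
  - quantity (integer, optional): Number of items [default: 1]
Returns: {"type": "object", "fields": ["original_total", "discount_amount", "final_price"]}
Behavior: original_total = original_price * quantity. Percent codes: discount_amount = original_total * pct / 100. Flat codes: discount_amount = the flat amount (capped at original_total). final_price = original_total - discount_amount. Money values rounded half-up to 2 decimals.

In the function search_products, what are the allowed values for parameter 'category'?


The search_products spec declares:
  - category (string, required): Product category to search [values: electronics, books, clothing, food, toys]
Allowed values:
electronics, books, clothing, food, toys


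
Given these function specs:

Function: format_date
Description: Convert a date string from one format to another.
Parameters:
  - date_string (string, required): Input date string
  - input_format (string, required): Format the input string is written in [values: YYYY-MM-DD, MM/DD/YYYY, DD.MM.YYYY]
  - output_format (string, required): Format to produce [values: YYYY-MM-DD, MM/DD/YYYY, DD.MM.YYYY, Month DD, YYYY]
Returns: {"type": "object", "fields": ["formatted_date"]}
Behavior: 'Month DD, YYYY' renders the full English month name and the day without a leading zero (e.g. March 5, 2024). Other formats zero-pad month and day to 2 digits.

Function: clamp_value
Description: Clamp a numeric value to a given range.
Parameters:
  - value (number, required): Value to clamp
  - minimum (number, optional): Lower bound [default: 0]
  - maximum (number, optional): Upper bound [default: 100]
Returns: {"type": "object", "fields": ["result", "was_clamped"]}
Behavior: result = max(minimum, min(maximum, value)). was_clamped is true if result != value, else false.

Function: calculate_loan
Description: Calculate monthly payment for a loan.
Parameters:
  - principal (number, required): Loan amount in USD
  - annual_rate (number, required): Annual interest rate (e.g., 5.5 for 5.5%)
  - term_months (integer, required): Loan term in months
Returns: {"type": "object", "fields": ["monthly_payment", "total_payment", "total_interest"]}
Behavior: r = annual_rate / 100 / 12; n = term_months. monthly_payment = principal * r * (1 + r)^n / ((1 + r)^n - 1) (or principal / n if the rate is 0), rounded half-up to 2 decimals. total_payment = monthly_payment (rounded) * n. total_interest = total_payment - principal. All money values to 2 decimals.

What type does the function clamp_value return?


The clamp_value spec declares Returns: {"type": "object", "fields": ["result", "was_clamped"]}
Type:
object


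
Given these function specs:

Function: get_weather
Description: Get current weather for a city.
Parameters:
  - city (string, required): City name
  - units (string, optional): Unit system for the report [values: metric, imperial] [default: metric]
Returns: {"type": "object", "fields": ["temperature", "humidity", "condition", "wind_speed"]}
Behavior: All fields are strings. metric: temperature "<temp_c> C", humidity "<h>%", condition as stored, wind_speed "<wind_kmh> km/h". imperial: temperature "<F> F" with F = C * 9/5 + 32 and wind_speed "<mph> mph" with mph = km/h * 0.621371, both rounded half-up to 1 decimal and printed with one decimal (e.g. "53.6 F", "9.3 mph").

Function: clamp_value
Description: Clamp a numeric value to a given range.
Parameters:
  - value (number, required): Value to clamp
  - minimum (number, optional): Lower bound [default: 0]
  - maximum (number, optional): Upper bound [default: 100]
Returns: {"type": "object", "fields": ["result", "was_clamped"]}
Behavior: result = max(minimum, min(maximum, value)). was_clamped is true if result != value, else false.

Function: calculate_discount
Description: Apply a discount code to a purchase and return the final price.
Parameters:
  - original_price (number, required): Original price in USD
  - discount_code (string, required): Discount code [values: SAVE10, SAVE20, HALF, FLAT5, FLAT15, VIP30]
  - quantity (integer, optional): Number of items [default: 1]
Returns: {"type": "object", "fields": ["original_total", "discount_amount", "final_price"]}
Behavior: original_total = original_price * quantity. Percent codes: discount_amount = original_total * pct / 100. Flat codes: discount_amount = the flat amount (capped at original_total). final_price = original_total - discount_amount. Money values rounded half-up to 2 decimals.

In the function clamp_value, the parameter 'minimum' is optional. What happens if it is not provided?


The clamp_value spec declares:
  - minimum (number, optional): Lower bound [default: 0]
It defaults to 0


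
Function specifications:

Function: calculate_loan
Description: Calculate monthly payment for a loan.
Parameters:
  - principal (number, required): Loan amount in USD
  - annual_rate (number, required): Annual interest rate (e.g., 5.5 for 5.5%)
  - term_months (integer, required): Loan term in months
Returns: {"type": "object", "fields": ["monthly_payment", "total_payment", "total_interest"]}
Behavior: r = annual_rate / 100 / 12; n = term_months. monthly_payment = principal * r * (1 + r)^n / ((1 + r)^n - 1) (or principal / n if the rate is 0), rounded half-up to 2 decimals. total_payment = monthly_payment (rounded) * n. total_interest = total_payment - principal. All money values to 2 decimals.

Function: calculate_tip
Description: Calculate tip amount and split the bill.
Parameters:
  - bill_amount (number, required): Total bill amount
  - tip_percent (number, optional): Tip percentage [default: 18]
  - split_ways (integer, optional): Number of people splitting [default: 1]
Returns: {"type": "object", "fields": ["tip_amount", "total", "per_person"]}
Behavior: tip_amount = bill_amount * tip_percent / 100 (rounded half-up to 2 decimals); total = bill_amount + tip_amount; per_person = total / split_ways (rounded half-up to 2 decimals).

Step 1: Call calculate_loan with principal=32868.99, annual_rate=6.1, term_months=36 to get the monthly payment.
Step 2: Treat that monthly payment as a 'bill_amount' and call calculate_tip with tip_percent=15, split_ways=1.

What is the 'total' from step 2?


Step 1: calculate_loan(principal=32868.99, annual_rate=6.1, term_months=36)
  r = 6.1 / 100 / 12 = 0.005083333333 (keep full precision)
  (1 + r)^36 = 1.20025789
  monthly_payment = 32868.99 * 0.005083333333 * 1.20025789 / (1.20025789 - 1) = 1001.428334 -> 1001.43
  total_payment = 1001.43 * 36 = 36051.48
  total_interest = 36051.48 - 32868.99 = 3182.49
  -> monthly_payment = 1001.43
Step 2: calculate_tip(bill_amount=1001.43, tip_percent=15, split_ways=1)
  tip_amount = 1001.43 * 15/100 = 150.2145 -> 150.21
  total = 1001.43 + 150.21 = 1151.64
  per_person = 1151.64 / 1 = 1151.64 -> 1151.64
  -> total = 1151.64
$1151.64


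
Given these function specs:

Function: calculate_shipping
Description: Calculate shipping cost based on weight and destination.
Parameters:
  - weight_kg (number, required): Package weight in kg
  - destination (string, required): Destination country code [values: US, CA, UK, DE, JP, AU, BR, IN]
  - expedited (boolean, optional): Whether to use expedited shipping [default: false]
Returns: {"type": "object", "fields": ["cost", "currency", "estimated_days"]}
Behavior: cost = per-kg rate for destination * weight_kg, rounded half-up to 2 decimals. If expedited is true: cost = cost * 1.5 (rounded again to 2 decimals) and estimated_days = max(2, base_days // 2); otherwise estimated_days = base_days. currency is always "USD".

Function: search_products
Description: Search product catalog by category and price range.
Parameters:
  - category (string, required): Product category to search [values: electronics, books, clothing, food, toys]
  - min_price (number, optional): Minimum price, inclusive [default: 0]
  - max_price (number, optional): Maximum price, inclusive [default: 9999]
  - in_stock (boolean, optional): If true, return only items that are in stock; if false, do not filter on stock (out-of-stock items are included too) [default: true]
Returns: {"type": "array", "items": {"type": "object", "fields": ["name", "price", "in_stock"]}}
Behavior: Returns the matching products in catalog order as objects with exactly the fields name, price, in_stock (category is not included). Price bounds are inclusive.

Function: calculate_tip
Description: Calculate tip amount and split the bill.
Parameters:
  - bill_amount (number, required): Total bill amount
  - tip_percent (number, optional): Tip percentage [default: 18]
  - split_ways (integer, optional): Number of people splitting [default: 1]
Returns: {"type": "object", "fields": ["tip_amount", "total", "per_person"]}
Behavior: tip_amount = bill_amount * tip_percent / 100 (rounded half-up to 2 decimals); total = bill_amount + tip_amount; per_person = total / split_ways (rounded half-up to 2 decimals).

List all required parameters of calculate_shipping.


Parameters of calculate_shipping and their required/optional flag:
  weight_kg: required
  destination: required
  expedited: optional
destination, weight_kg


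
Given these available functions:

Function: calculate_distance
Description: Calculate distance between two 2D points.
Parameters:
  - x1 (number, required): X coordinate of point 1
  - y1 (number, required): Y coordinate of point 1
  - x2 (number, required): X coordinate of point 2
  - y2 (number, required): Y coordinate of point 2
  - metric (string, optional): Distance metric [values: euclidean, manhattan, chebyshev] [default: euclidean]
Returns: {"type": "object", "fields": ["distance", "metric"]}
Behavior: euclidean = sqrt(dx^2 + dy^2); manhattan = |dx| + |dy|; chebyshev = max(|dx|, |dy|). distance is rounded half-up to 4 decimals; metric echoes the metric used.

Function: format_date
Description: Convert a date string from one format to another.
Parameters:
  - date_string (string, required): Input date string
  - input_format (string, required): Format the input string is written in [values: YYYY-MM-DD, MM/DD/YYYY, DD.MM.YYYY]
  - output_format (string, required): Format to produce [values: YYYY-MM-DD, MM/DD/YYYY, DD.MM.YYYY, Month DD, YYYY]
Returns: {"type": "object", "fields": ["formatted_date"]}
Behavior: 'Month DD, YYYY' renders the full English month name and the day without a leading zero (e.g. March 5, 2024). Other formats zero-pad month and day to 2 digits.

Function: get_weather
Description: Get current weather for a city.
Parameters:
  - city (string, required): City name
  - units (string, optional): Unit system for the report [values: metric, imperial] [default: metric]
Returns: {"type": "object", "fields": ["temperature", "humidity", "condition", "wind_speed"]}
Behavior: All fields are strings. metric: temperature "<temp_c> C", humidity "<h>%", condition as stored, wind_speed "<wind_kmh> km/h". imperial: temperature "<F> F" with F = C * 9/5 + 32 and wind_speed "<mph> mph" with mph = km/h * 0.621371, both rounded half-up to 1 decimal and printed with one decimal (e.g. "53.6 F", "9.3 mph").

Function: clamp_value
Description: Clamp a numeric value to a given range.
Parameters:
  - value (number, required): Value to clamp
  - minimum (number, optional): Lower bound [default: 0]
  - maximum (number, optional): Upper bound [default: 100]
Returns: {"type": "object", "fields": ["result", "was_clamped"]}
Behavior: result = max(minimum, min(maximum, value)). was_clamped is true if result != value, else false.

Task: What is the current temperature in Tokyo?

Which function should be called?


The task needs a function whose description is: Get current weather for a city.
get_weather


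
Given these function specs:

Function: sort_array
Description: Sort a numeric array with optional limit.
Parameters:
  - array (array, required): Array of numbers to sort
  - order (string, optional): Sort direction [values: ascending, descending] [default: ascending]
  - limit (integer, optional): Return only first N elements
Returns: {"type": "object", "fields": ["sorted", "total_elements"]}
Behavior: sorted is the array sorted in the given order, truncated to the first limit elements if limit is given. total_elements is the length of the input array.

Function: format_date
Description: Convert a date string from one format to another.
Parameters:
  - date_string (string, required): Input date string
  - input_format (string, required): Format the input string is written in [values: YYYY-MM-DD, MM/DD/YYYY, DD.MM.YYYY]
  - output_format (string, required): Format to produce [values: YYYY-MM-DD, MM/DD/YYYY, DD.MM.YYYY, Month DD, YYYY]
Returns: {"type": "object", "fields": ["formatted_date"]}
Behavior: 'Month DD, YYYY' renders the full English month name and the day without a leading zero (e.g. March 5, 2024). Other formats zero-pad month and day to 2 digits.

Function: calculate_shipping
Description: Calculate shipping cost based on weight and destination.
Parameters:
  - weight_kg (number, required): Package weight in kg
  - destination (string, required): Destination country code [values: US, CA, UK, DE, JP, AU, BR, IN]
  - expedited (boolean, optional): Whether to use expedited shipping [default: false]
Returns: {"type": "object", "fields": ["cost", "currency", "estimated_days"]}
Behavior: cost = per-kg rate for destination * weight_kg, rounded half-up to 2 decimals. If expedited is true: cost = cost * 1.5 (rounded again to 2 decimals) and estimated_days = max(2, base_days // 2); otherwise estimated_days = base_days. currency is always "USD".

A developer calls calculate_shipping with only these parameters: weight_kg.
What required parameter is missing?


Required parameters: weight_kg, destination
Provided: weight_kg
Missing: destination
destination


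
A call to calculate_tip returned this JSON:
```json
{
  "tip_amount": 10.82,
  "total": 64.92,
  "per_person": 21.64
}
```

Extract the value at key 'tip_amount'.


10.82


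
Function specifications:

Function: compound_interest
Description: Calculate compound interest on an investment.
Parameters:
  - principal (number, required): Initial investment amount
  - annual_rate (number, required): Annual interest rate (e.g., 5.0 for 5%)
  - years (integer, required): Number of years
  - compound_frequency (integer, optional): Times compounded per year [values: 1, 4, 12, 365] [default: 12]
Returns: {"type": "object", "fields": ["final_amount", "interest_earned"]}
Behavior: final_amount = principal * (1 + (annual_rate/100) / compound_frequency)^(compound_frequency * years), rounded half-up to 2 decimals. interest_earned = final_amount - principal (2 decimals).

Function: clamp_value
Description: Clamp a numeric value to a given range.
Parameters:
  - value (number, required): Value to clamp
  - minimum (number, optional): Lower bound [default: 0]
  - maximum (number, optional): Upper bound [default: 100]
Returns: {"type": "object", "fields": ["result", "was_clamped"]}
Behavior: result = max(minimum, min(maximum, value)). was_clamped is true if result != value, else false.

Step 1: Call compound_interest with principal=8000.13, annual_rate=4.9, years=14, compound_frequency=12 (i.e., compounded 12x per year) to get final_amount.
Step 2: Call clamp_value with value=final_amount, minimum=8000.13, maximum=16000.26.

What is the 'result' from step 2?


Step 1: compound_interest
  rate per period = 4.9/100/12 = 0.004083333333 (keep full precision); periods = 12 * 14 = 168
  (1 + 0.004083333333)^168 = 1.98298487
  final_amount = 8000.13 * 1.98298487 = 15864.136717 -> 15864.14
  interest_earned = 15864.14 - 8000.13 = 7864.01
  -> final_amount = 15864.14
Step 2: clamp_value(value=15864.14, minimum=8000.13, maximum=16000.26)
  result = max(8000.13, min(16000.26, 15864.14)) = max(8000.13, 15864.14) = 15864.14
  was_clamped = (15864.14 != 15864.14) = false
  -> result = 15864.14
15864.14


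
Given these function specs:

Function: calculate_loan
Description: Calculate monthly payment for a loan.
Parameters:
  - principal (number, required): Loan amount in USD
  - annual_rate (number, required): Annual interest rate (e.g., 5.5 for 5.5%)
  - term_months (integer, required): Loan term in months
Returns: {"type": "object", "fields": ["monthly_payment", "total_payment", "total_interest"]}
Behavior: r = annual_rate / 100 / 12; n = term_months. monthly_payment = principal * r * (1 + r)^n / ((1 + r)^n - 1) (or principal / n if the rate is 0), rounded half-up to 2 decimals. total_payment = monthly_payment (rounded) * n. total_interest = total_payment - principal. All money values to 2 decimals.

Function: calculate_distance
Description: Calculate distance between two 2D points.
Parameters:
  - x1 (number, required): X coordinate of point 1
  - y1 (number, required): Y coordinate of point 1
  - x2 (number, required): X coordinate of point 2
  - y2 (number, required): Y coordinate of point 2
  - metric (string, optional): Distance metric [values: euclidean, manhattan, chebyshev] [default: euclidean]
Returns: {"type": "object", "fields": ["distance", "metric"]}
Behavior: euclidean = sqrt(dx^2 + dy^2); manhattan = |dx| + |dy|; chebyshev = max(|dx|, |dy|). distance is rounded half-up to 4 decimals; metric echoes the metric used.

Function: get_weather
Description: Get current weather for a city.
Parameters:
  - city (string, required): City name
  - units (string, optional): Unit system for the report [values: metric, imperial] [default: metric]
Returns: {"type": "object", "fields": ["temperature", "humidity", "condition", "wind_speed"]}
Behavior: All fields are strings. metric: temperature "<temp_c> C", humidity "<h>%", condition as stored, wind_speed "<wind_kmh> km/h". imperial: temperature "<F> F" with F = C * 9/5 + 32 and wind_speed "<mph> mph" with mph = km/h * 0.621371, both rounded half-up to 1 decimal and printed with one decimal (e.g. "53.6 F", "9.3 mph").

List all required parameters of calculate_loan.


Parameters of calculate_loan and their required/optional flag:
  principal: required
  annual_rate: required
  term_months: required
annual_rate, principal, term_months


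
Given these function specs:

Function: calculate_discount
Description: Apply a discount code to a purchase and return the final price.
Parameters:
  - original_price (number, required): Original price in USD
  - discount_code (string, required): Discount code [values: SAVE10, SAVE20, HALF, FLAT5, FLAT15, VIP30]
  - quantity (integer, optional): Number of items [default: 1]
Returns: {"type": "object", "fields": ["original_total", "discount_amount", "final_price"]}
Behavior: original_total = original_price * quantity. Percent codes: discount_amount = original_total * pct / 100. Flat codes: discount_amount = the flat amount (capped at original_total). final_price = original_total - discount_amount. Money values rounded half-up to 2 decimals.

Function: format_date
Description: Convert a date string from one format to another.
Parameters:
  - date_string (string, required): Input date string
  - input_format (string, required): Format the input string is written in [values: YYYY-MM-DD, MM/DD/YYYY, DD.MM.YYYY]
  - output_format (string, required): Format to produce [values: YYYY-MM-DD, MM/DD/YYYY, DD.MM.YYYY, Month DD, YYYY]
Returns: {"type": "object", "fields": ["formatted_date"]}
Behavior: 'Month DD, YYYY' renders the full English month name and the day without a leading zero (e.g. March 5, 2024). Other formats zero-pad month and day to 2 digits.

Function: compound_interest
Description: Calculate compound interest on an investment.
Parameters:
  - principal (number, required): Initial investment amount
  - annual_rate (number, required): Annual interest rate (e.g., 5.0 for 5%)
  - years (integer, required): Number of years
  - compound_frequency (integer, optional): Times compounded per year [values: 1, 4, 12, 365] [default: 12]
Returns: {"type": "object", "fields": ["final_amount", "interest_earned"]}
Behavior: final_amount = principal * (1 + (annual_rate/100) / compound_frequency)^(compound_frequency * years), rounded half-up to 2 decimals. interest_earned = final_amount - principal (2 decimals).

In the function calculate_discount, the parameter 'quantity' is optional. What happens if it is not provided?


The calculate_discount spec declares:
  - quantity (integer, optional): Number of items [default: 1]
It defaults to 1


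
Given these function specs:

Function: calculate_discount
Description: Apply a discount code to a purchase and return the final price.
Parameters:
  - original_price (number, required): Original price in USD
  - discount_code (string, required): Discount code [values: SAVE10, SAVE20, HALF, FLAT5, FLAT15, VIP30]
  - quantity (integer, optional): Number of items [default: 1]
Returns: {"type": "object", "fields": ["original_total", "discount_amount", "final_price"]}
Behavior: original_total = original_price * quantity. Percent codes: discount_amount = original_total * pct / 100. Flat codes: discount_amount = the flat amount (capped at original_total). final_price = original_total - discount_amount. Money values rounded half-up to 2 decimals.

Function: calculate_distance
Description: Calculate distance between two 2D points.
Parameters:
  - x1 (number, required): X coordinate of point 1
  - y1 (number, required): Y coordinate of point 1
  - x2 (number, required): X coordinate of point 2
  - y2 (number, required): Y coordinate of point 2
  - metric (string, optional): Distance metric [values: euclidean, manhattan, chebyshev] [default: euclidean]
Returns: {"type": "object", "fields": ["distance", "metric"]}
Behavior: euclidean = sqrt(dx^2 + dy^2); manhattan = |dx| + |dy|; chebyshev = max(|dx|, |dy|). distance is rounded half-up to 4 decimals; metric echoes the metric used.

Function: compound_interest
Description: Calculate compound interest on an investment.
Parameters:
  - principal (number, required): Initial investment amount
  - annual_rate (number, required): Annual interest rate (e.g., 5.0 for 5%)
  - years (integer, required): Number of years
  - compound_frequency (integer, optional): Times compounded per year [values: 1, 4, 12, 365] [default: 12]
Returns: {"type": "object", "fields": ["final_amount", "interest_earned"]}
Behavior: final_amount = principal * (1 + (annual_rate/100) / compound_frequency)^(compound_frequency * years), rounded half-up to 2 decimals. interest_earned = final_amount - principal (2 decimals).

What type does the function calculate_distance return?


The calculate_distance spec declares Returns: {"type": "object", "fields": ["distance", "metric"]}
Type:
object


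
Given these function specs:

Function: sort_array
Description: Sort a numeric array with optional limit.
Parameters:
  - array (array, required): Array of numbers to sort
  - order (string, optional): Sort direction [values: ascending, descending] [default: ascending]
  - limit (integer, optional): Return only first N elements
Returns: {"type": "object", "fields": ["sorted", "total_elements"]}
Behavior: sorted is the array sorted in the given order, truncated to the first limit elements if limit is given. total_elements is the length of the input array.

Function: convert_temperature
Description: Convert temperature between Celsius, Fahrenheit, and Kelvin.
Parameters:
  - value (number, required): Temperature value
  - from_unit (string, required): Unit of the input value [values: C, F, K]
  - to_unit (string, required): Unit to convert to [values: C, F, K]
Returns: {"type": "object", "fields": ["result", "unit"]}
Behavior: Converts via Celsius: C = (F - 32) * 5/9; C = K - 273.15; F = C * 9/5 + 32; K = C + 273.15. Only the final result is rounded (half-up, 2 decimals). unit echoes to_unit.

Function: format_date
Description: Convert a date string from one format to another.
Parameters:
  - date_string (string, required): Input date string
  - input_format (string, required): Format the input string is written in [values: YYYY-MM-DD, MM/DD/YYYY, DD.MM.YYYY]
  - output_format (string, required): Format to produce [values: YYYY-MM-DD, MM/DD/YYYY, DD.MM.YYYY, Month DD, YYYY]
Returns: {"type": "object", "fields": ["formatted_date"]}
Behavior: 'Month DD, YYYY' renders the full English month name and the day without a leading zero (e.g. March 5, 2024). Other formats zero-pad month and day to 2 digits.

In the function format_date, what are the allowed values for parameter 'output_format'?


The format_date spec declares:
  - output_format (string, required): Format to produce [values: YYYY-MM-DD, MM/DD/YYYY, DD.MM.YYYY, Month DD, YYYY]
Allowed values:
YYYY-MM-DD, MM/DD/YYYY, DD.MM.YYYY, Month DD, YYYY
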